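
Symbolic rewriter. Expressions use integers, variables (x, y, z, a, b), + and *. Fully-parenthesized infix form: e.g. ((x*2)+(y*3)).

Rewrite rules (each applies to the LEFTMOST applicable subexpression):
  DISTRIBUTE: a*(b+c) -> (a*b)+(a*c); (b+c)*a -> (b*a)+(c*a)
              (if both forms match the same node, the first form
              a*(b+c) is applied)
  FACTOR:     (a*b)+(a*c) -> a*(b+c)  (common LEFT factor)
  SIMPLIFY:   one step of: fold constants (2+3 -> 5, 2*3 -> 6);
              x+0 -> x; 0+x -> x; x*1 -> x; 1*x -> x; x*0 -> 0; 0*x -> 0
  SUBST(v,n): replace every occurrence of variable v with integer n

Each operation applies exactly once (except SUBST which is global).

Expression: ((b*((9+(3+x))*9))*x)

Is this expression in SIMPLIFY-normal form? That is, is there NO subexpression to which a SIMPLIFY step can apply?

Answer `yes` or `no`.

Expression: ((b*((9+(3+x))*9))*x)
Scanning for simplifiable subexpressions (pre-order)...
  at root: ((b*((9+(3+x))*9))*x) (not simplifiable)
  at L: (b*((9+(3+x))*9)) (not simplifiable)
  at LR: ((9+(3+x))*9) (not simplifiable)
  at LRL: (9+(3+x)) (not simplifiable)
  at LRLR: (3+x) (not simplifiable)
Result: no simplifiable subexpression found -> normal form.

Answer: yes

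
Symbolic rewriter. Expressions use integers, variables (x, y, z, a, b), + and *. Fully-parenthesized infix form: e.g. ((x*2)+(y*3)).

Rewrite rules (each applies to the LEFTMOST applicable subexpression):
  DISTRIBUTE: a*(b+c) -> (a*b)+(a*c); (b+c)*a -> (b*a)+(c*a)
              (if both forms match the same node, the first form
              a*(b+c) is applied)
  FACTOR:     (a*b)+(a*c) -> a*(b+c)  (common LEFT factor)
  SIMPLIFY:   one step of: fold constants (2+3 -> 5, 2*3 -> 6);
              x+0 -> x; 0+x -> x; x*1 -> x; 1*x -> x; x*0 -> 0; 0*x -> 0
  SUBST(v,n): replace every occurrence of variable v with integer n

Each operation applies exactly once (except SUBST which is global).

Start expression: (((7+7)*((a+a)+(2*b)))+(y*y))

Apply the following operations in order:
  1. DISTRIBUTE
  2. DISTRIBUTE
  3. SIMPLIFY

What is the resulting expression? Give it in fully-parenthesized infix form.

Answer: ((((14*a)+((7+7)*a))+((7+7)*(2*b)))+(y*y))

Derivation:
Start: (((7+7)*((a+a)+(2*b)))+(y*y))
Apply DISTRIBUTE at L (target: ((7+7)*((a+a)+(2*b)))): (((7+7)*((a+a)+(2*b)))+(y*y)) -> ((((7+7)*(a+a))+((7+7)*(2*b)))+(y*y))
Apply DISTRIBUTE at LL (target: ((7+7)*(a+a))): ((((7+7)*(a+a))+((7+7)*(2*b)))+(y*y)) -> (((((7+7)*a)+((7+7)*a))+((7+7)*(2*b)))+(y*y))
Apply SIMPLIFY at LLLL (target: (7+7)): (((((7+7)*a)+((7+7)*a))+((7+7)*(2*b)))+(y*y)) -> ((((14*a)+((7+7)*a))+((7+7)*(2*b)))+(y*y))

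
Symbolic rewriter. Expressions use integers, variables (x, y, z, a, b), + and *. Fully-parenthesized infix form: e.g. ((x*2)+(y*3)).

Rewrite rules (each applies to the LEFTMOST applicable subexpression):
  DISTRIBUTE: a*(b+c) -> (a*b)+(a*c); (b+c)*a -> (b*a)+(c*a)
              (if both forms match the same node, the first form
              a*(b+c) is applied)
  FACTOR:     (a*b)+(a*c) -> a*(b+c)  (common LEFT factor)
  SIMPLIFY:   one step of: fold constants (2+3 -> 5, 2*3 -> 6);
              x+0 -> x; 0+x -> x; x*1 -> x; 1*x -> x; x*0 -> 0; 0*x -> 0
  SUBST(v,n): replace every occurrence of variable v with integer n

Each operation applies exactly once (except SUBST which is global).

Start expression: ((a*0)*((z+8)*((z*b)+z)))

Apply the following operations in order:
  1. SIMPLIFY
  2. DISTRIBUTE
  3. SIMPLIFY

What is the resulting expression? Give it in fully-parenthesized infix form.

Start: ((a*0)*((z+8)*((z*b)+z)))
Apply SIMPLIFY at L (target: (a*0)): ((a*0)*((z+8)*((z*b)+z))) -> (0*((z+8)*((z*b)+z)))
Apply DISTRIBUTE at R (target: ((z+8)*((z*b)+z))): (0*((z+8)*((z*b)+z))) -> (0*(((z+8)*(z*b))+((z+8)*z)))
Apply SIMPLIFY at root (target: (0*(((z+8)*(z*b))+((z+8)*z)))): (0*(((z+8)*(z*b))+((z+8)*z))) -> 0

Answer: 0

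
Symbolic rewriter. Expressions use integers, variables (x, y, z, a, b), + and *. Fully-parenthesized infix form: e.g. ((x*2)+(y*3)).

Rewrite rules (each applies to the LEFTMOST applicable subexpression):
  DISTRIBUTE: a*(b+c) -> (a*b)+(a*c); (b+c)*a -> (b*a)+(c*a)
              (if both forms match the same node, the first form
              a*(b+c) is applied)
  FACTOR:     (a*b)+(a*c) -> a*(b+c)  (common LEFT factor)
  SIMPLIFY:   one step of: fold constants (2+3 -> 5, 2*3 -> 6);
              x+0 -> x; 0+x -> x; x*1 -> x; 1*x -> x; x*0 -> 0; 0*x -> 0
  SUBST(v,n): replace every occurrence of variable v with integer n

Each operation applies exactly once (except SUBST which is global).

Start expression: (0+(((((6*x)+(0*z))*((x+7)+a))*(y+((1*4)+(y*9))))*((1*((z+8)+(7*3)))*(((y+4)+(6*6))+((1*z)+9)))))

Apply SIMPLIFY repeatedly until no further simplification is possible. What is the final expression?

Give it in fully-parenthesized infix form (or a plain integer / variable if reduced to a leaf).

Answer: ((((6*x)*((x+7)+a))*(y+(4+(y*9))))*(((z+8)+21)*(((y+4)+36)+(z+9))))

Derivation:
Start: (0+(((((6*x)+(0*z))*((x+7)+a))*(y+((1*4)+(y*9))))*((1*((z+8)+(7*3)))*(((y+4)+(6*6))+((1*z)+9)))))
Step 1: at root: (0+(((((6*x)+(0*z))*((x+7)+a))*(y+((1*4)+(y*9))))*((1*((z+8)+(7*3)))*(((y+4)+(6*6))+((1*z)+9))))) -> (((((6*x)+(0*z))*((x+7)+a))*(y+((1*4)+(y*9))))*((1*((z+8)+(7*3)))*(((y+4)+(6*6))+((1*z)+9)))); overall: (0+(((((6*x)+(0*z))*((x+7)+a))*(y+((1*4)+(y*9))))*((1*((z+8)+(7*3)))*(((y+4)+(6*6))+((1*z)+9))))) -> (((((6*x)+(0*z))*((x+7)+a))*(y+((1*4)+(y*9))))*((1*((z+8)+(7*3)))*(((y+4)+(6*6))+((1*z)+9))))
Step 2: at LLLR: (0*z) -> 0; overall: (((((6*x)+(0*z))*((x+7)+a))*(y+((1*4)+(y*9))))*((1*((z+8)+(7*3)))*(((y+4)+(6*6))+((1*z)+9)))) -> (((((6*x)+0)*((x+7)+a))*(y+((1*4)+(y*9))))*((1*((z+8)+(7*3)))*(((y+4)+(6*6))+((1*z)+9))))
Step 3: at LLL: ((6*x)+0) -> (6*x); overall: (((((6*x)+0)*((x+7)+a))*(y+((1*4)+(y*9))))*((1*((z+8)+(7*3)))*(((y+4)+(6*6))+((1*z)+9)))) -> ((((6*x)*((x+7)+a))*(y+((1*4)+(y*9))))*((1*((z+8)+(7*3)))*(((y+4)+(6*6))+((1*z)+9))))
Step 4: at LRRL: (1*4) -> 4; overall: ((((6*x)*((x+7)+a))*(y+((1*4)+(y*9))))*((1*((z+8)+(7*3)))*(((y+4)+(6*6))+((1*z)+9)))) -> ((((6*x)*((x+7)+a))*(y+(4+(y*9))))*((1*((z+8)+(7*3)))*(((y+4)+(6*6))+((1*z)+9))))
Step 5: at RL: (1*((z+8)+(7*3))) -> ((z+8)+(7*3)); overall: ((((6*x)*((x+7)+a))*(y+(4+(y*9))))*((1*((z+8)+(7*3)))*(((y+4)+(6*6))+((1*z)+9)))) -> ((((6*x)*((x+7)+a))*(y+(4+(y*9))))*(((z+8)+(7*3))*(((y+4)+(6*6))+((1*z)+9))))
Step 6: at RLR: (7*3) -> 21; overall: ((((6*x)*((x+7)+a))*(y+(4+(y*9))))*(((z+8)+(7*3))*(((y+4)+(6*6))+((1*z)+9)))) -> ((((6*x)*((x+7)+a))*(y+(4+(y*9))))*(((z+8)+21)*(((y+4)+(6*6))+((1*z)+9))))
Step 7: at RRLR: (6*6) -> 36; overall: ((((6*x)*((x+7)+a))*(y+(4+(y*9))))*(((z+8)+21)*(((y+4)+(6*6))+((1*z)+9)))) -> ((((6*x)*((x+7)+a))*(y+(4+(y*9))))*(((z+8)+21)*(((y+4)+36)+((1*z)+9))))
Step 8: at RRRL: (1*z) -> z; overall: ((((6*x)*((x+7)+a))*(y+(4+(y*9))))*(((z+8)+21)*(((y+4)+36)+((1*z)+9)))) -> ((((6*x)*((x+7)+a))*(y+(4+(y*9))))*(((z+8)+21)*(((y+4)+36)+(z+9))))
Fixed point: ((((6*x)*((x+7)+a))*(y+(4+(y*9))))*(((z+8)+21)*(((y+4)+36)+(z+9))))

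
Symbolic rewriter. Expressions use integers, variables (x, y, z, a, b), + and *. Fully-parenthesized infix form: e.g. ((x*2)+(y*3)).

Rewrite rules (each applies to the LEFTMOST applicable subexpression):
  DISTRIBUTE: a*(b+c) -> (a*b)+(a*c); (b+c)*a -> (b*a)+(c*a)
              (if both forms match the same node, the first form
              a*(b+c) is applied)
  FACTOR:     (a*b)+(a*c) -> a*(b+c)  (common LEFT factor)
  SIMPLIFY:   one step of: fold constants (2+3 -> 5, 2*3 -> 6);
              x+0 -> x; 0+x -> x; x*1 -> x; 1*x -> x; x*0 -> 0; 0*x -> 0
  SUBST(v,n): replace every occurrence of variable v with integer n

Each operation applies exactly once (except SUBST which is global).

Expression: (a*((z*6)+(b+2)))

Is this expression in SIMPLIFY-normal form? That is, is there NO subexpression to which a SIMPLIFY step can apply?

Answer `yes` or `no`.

Answer: yes

Derivation:
Expression: (a*((z*6)+(b+2)))
Scanning for simplifiable subexpressions (pre-order)...
  at root: (a*((z*6)+(b+2))) (not simplifiable)
  at R: ((z*6)+(b+2)) (not simplifiable)
  at RL: (z*6) (not simplifiable)
  at RR: (b+2) (not simplifiable)
Result: no simplifiable subexpression found -> normal form.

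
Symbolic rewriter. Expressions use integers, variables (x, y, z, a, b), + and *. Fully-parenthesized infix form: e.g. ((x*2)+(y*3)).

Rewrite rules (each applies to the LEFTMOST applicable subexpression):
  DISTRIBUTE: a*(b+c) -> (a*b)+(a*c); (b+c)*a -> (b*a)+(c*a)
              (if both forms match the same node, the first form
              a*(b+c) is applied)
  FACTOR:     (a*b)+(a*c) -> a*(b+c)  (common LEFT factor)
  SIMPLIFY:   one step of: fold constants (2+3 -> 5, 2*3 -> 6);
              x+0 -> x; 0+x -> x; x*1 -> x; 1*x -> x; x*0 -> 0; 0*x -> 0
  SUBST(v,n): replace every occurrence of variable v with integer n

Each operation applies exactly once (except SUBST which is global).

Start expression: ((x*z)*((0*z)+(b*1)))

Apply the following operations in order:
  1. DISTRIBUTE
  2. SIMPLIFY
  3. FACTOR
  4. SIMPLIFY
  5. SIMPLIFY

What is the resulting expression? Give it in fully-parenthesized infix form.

Start: ((x*z)*((0*z)+(b*1)))
Apply DISTRIBUTE at root (target: ((x*z)*((0*z)+(b*1)))): ((x*z)*((0*z)+(b*1))) -> (((x*z)*(0*z))+((x*z)*(b*1)))
Apply SIMPLIFY at LR (target: (0*z)): (((x*z)*(0*z))+((x*z)*(b*1))) -> (((x*z)*0)+((x*z)*(b*1)))
Apply FACTOR at root (target: (((x*z)*0)+((x*z)*(b*1)))): (((x*z)*0)+((x*z)*(b*1))) -> ((x*z)*(0+(b*1)))
Apply SIMPLIFY at R (target: (0+(b*1))): ((x*z)*(0+(b*1))) -> ((x*z)*(b*1))
Apply SIMPLIFY at R (target: (b*1)): ((x*z)*(b*1)) -> ((x*z)*b)

Answer: ((x*z)*b)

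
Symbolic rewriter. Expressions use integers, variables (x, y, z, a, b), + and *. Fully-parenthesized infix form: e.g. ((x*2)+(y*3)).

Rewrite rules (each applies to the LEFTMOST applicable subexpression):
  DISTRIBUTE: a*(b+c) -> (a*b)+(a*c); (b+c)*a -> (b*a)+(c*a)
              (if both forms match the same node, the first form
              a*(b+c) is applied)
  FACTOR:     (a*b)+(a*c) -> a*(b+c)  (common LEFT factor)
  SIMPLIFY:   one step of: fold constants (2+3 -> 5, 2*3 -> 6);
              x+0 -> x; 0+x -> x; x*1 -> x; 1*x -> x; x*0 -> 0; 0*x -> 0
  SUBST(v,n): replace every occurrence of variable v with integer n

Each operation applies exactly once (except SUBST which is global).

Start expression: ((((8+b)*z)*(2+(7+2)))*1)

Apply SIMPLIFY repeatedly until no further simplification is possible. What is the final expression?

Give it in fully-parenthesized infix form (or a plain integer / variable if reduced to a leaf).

Answer: (((8+b)*z)*11)

Derivation:
Start: ((((8+b)*z)*(2+(7+2)))*1)
Step 1: at root: ((((8+b)*z)*(2+(7+2)))*1) -> (((8+b)*z)*(2+(7+2))); overall: ((((8+b)*z)*(2+(7+2)))*1) -> (((8+b)*z)*(2+(7+2)))
Step 2: at RR: (7+2) -> 9; overall: (((8+b)*z)*(2+(7+2))) -> (((8+b)*z)*(2+9))
Step 3: at R: (2+9) -> 11; overall: (((8+b)*z)*(2+9)) -> (((8+b)*z)*11)
Fixed point: (((8+b)*z)*11)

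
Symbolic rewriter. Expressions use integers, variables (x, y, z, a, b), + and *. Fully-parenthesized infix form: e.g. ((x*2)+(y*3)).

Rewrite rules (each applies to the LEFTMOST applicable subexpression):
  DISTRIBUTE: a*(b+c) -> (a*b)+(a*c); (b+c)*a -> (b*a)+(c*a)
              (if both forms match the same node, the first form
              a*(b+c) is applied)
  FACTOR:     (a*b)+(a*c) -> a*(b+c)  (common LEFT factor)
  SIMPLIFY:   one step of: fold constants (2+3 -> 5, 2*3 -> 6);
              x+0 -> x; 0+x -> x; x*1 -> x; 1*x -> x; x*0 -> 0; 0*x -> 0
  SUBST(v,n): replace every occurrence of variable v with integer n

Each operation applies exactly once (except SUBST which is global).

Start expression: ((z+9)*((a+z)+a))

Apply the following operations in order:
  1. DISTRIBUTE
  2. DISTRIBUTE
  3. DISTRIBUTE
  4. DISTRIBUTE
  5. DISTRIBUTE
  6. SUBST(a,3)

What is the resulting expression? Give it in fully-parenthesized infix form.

Start: ((z+9)*((a+z)+a))
Apply DISTRIBUTE at root (target: ((z+9)*((a+z)+a))): ((z+9)*((a+z)+a)) -> (((z+9)*(a+z))+((z+9)*a))
Apply DISTRIBUTE at L (target: ((z+9)*(a+z))): (((z+9)*(a+z))+((z+9)*a)) -> ((((z+9)*a)+((z+9)*z))+((z+9)*a))
Apply DISTRIBUTE at LL (target: ((z+9)*a)): ((((z+9)*a)+((z+9)*z))+((z+9)*a)) -> ((((z*a)+(9*a))+((z+9)*z))+((z+9)*a))
Apply DISTRIBUTE at LR (target: ((z+9)*z)): ((((z*a)+(9*a))+((z+9)*z))+((z+9)*a)) -> ((((z*a)+(9*a))+((z*z)+(9*z)))+((z+9)*a))
Apply DISTRIBUTE at R (target: ((z+9)*a)): ((((z*a)+(9*a))+((z*z)+(9*z)))+((z+9)*a)) -> ((((z*a)+(9*a))+((z*z)+(9*z)))+((z*a)+(9*a)))
Apply SUBST(a,3): ((((z*a)+(9*a))+((z*z)+(9*z)))+((z*a)+(9*a))) -> ((((z*3)+(9*3))+((z*z)+(9*z)))+((z*3)+(9*3)))

Answer: ((((z*3)+(9*3))+((z*z)+(9*z)))+((z*3)+(9*3)))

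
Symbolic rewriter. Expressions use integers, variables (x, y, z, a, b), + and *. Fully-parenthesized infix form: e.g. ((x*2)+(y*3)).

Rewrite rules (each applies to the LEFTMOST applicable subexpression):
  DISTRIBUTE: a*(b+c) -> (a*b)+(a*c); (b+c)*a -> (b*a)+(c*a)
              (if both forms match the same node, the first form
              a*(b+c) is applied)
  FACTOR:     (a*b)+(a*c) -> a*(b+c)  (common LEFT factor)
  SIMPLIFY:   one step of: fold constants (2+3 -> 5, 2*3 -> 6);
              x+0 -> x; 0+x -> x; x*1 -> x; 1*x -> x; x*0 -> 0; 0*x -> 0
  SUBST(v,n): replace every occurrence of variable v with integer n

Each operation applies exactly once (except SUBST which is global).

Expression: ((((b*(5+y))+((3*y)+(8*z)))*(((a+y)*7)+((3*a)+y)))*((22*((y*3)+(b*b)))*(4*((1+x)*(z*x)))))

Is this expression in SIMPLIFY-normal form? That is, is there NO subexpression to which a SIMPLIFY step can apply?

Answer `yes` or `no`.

Answer: yes

Derivation:
Expression: ((((b*(5+y))+((3*y)+(8*z)))*(((a+y)*7)+((3*a)+y)))*((22*((y*3)+(b*b)))*(4*((1+x)*(z*x)))))
Scanning for simplifiable subexpressions (pre-order)...
  at root: ((((b*(5+y))+((3*y)+(8*z)))*(((a+y)*7)+((3*a)+y)))*((22*((y*3)+(b*b)))*(4*((1+x)*(z*x))))) (not simplifiable)
  at L: (((b*(5+y))+((3*y)+(8*z)))*(((a+y)*7)+((3*a)+y))) (not simplifiable)
  at LL: ((b*(5+y))+((3*y)+(8*z))) (not simplifiable)
  at LLL: (b*(5+y)) (not simplifiable)
  at LLLR: (5+y) (not simplifiable)
  at LLR: ((3*y)+(8*z)) (not simplifiable)
  at LLRL: (3*y) (not simplifiable)
  at LLRR: (8*z) (not simplifiable)
  at LR: (((a+y)*7)+((3*a)+y)) (not simplifiable)
  at LRL: ((a+y)*7) (not simplifiable)
  at LRLL: (a+y) (not simplifiable)
  at LRR: ((3*a)+y) (not simplifiable)
  at LRRL: (3*a) (not simplifiable)
  at R: ((22*((y*3)+(b*b)))*(4*((1+x)*(z*x)))) (not simplifiable)
  at RL: (22*((y*3)+(b*b))) (not simplifiable)
  at RLR: ((y*3)+(b*b)) (not simplifiable)
  at RLRL: (y*3) (not simplifiable)
  at RLRR: (b*b) (not simplifiable)
  at RR: (4*((1+x)*(z*x))) (not simplifiable)
  at RRR: ((1+x)*(z*x)) (not simplifiable)
  at RRRL: (1+x) (not simplifiable)
  at RRRR: (z*x) (not simplifiable)
Result: no simplifiable subexpression found -> normal form.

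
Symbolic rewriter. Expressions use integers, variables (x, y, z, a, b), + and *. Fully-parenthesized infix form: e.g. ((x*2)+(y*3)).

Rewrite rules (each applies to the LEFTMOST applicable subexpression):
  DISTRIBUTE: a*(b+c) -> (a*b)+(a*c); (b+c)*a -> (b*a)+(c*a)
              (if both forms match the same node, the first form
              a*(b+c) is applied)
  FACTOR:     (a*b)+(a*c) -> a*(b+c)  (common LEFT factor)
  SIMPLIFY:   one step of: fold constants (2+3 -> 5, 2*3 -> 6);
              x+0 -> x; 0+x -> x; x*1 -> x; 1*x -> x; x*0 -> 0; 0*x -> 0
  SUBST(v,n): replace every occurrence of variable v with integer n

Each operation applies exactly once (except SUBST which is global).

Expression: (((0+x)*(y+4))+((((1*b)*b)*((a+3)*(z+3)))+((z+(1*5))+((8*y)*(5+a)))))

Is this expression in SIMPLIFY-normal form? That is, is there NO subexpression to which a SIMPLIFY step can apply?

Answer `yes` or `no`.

Answer: no

Derivation:
Expression: (((0+x)*(y+4))+((((1*b)*b)*((a+3)*(z+3)))+((z+(1*5))+((8*y)*(5+a)))))
Scanning for simplifiable subexpressions (pre-order)...
  at root: (((0+x)*(y+4))+((((1*b)*b)*((a+3)*(z+3)))+((z+(1*5))+((8*y)*(5+a))))) (not simplifiable)
  at L: ((0+x)*(y+4)) (not simplifiable)
  at LL: (0+x) (SIMPLIFIABLE)
  at LR: (y+4) (not simplifiable)
  at R: ((((1*b)*b)*((a+3)*(z+3)))+((z+(1*5))+((8*y)*(5+a)))) (not simplifiable)
  at RL: (((1*b)*b)*((a+3)*(z+3))) (not simplifiable)
  at RLL: ((1*b)*b) (not simplifiable)
  at RLLL: (1*b) (SIMPLIFIABLE)
  at RLR: ((a+3)*(z+3)) (not simplifiable)
  at RLRL: (a+3) (not simplifiable)
  at RLRR: (z+3) (not simplifiable)
  at RR: ((z+(1*5))+((8*y)*(5+a))) (not simplifiable)
  at RRL: (z+(1*5)) (not simplifiable)
  at RRLR: (1*5) (SIMPLIFIABLE)
  at RRR: ((8*y)*(5+a)) (not simplifiable)
  at RRRL: (8*y) (not simplifiable)
  at RRRR: (5+a) (not simplifiable)
Found simplifiable subexpr at path LL: (0+x)
One SIMPLIFY step would give: ((x*(y+4))+((((1*b)*b)*((a+3)*(z+3)))+((z+(1*5))+((8*y)*(5+a)))))
-> NOT in normal form.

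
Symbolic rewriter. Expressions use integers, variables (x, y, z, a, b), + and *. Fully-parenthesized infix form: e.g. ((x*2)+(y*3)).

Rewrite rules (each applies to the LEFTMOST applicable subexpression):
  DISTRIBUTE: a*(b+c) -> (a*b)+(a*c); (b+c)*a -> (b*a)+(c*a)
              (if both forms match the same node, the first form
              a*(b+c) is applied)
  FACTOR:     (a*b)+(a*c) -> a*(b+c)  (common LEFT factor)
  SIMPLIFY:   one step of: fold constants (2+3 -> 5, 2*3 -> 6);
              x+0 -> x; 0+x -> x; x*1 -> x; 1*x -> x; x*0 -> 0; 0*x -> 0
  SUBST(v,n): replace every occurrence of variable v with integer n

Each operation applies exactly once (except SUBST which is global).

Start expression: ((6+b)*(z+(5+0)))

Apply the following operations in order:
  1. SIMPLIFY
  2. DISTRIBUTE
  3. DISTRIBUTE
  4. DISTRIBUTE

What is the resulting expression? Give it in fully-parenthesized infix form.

Start: ((6+b)*(z+(5+0)))
Apply SIMPLIFY at RR (target: (5+0)): ((6+b)*(z+(5+0))) -> ((6+b)*(z+5))
Apply DISTRIBUTE at root (target: ((6+b)*(z+5))): ((6+b)*(z+5)) -> (((6+b)*z)+((6+b)*5))
Apply DISTRIBUTE at L (target: ((6+b)*z)): (((6+b)*z)+((6+b)*5)) -> (((6*z)+(b*z))+((6+b)*5))
Apply DISTRIBUTE at R (target: ((6+b)*5)): (((6*z)+(b*z))+((6+b)*5)) -> (((6*z)+(b*z))+((6*5)+(b*5)))

Answer: (((6*z)+(b*z))+((6*5)+(b*5)))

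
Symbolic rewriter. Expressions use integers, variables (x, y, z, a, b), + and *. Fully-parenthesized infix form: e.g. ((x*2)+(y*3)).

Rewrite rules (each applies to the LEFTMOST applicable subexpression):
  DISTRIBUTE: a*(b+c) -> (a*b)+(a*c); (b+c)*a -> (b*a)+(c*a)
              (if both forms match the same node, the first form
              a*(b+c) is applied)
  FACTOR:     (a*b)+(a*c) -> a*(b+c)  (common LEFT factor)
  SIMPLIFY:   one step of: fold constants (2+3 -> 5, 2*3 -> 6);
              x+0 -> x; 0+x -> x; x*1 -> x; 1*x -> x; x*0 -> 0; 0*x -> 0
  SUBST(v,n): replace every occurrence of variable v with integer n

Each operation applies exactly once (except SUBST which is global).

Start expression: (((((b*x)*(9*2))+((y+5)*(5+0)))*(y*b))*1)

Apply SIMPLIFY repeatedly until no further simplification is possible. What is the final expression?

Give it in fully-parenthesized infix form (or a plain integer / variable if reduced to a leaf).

Start: (((((b*x)*(9*2))+((y+5)*(5+0)))*(y*b))*1)
Step 1: at root: (((((b*x)*(9*2))+((y+5)*(5+0)))*(y*b))*1) -> ((((b*x)*(9*2))+((y+5)*(5+0)))*(y*b)); overall: (((((b*x)*(9*2))+((y+5)*(5+0)))*(y*b))*1) -> ((((b*x)*(9*2))+((y+5)*(5+0)))*(y*b))
Step 2: at LLR: (9*2) -> 18; overall: ((((b*x)*(9*2))+((y+5)*(5+0)))*(y*b)) -> ((((b*x)*18)+((y+5)*(5+0)))*(y*b))
Step 3: at LRR: (5+0) -> 5; overall: ((((b*x)*18)+((y+5)*(5+0)))*(y*b)) -> ((((b*x)*18)+((y+5)*5))*(y*b))
Fixed point: ((((b*x)*18)+((y+5)*5))*(y*b))

Answer: ((((b*x)*18)+((y+5)*5))*(y*b))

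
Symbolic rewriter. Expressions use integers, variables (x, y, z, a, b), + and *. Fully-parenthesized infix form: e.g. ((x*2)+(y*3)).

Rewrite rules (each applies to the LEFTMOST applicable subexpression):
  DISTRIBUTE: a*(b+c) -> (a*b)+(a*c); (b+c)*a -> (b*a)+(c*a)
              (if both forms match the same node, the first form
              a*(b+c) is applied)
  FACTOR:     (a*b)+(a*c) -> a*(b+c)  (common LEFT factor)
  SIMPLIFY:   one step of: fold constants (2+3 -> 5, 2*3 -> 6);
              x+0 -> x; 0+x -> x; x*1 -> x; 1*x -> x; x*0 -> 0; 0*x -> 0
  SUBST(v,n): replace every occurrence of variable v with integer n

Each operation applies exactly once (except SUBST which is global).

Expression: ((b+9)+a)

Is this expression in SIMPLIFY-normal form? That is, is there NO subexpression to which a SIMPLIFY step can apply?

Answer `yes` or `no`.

Answer: yes

Derivation:
Expression: ((b+9)+a)
Scanning for simplifiable subexpressions (pre-order)...
  at root: ((b+9)+a) (not simplifiable)
  at L: (b+9) (not simplifiable)
Result: no simplifiable subexpression found -> normal form.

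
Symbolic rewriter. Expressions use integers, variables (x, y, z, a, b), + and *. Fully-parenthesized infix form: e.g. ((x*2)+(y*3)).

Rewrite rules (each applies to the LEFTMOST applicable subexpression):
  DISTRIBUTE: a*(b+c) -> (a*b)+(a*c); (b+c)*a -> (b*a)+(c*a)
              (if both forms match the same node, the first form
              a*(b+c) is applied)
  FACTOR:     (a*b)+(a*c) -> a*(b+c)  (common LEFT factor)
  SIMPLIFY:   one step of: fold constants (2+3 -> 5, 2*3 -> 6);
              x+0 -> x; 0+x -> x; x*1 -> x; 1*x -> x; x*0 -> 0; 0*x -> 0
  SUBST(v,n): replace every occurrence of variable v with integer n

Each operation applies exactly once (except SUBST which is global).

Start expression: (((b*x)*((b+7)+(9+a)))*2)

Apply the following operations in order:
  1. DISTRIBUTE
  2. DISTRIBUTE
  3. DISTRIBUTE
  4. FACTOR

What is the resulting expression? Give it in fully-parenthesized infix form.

Start: (((b*x)*((b+7)+(9+a)))*2)
Apply DISTRIBUTE at L (target: ((b*x)*((b+7)+(9+a)))): (((b*x)*((b+7)+(9+a)))*2) -> ((((b*x)*(b+7))+((b*x)*(9+a)))*2)
Apply DISTRIBUTE at root (target: ((((b*x)*(b+7))+((b*x)*(9+a)))*2)): ((((b*x)*(b+7))+((b*x)*(9+a)))*2) -> ((((b*x)*(b+7))*2)+(((b*x)*(9+a))*2))
Apply DISTRIBUTE at LL (target: ((b*x)*(b+7))): ((((b*x)*(b+7))*2)+(((b*x)*(9+a))*2)) -> (((((b*x)*b)+((b*x)*7))*2)+(((b*x)*(9+a))*2))
Apply FACTOR at LL (target: (((b*x)*b)+((b*x)*7))): (((((b*x)*b)+((b*x)*7))*2)+(((b*x)*(9+a))*2)) -> ((((b*x)*(b+7))*2)+(((b*x)*(9+a))*2))

Answer: ((((b*x)*(b+7))*2)+(((b*x)*(9+a))*2))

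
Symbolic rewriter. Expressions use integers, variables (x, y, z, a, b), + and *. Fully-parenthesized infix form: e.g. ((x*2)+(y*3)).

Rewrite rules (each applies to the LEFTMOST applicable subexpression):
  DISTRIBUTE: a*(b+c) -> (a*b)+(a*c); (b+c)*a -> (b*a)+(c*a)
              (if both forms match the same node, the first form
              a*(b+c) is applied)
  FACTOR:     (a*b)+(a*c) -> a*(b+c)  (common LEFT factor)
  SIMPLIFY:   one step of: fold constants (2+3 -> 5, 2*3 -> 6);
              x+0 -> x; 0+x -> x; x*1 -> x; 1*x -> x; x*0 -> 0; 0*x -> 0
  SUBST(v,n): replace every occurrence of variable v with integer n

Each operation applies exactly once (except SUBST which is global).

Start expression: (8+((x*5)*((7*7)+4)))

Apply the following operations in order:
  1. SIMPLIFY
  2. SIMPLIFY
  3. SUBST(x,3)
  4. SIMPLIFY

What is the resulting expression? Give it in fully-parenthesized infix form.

Start: (8+((x*5)*((7*7)+4)))
Apply SIMPLIFY at RRL (target: (7*7)): (8+((x*5)*((7*7)+4))) -> (8+((x*5)*(49+4)))
Apply SIMPLIFY at RR (target: (49+4)): (8+((x*5)*(49+4))) -> (8+((x*5)*53))
Apply SUBST(x,3): (8+((x*5)*53)) -> (8+((3*5)*53))
Apply SIMPLIFY at RL (target: (3*5)): (8+((3*5)*53)) -> (8+(15*53))

Answer: (8+(15*53))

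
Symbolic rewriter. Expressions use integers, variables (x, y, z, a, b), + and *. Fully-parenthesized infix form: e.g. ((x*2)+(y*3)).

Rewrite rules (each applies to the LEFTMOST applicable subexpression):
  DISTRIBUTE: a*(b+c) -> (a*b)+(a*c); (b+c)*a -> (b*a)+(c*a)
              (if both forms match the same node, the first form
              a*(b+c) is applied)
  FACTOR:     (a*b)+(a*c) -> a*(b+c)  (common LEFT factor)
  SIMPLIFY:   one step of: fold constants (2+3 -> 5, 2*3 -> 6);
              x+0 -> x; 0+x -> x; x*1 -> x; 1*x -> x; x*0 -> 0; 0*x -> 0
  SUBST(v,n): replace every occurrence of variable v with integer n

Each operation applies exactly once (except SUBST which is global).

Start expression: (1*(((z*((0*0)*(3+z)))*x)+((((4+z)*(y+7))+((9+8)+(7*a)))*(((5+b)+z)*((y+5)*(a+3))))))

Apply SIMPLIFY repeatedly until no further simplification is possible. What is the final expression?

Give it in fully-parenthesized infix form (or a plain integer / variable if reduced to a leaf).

Start: (1*(((z*((0*0)*(3+z)))*x)+((((4+z)*(y+7))+((9+8)+(7*a)))*(((5+b)+z)*((y+5)*(a+3))))))
Step 1: at root: (1*(((z*((0*0)*(3+z)))*x)+((((4+z)*(y+7))+((9+8)+(7*a)))*(((5+b)+z)*((y+5)*(a+3)))))) -> (((z*((0*0)*(3+z)))*x)+((((4+z)*(y+7))+((9+8)+(7*a)))*(((5+b)+z)*((y+5)*(a+3))))); overall: (1*(((z*((0*0)*(3+z)))*x)+((((4+z)*(y+7))+((9+8)+(7*a)))*(((5+b)+z)*((y+5)*(a+3)))))) -> (((z*((0*0)*(3+z)))*x)+((((4+z)*(y+7))+((9+8)+(7*a)))*(((5+b)+z)*((y+5)*(a+3)))))
Step 2: at LLRL: (0*0) -> 0; overall: (((z*((0*0)*(3+z)))*x)+((((4+z)*(y+7))+((9+8)+(7*a)))*(((5+b)+z)*((y+5)*(a+3))))) -> (((z*(0*(3+z)))*x)+((((4+z)*(y+7))+((9+8)+(7*a)))*(((5+b)+z)*((y+5)*(a+3)))))
Step 3: at LLR: (0*(3+z)) -> 0; overall: (((z*(0*(3+z)))*x)+((((4+z)*(y+7))+((9+8)+(7*a)))*(((5+b)+z)*((y+5)*(a+3))))) -> (((z*0)*x)+((((4+z)*(y+7))+((9+8)+(7*a)))*(((5+b)+z)*((y+5)*(a+3)))))
Step 4: at LL: (z*0) -> 0; overall: (((z*0)*x)+((((4+z)*(y+7))+((9+8)+(7*a)))*(((5+b)+z)*((y+5)*(a+3))))) -> ((0*x)+((((4+z)*(y+7))+((9+8)+(7*a)))*(((5+b)+z)*((y+5)*(a+3)))))
Step 5: at L: (0*x) -> 0; overall: ((0*x)+((((4+z)*(y+7))+((9+8)+(7*a)))*(((5+b)+z)*((y+5)*(a+3))))) -> (0+((((4+z)*(y+7))+((9+8)+(7*a)))*(((5+b)+z)*((y+5)*(a+3)))))
Step 6: at root: (0+((((4+z)*(y+7))+((9+8)+(7*a)))*(((5+b)+z)*((y+5)*(a+3))))) -> ((((4+z)*(y+7))+((9+8)+(7*a)))*(((5+b)+z)*((y+5)*(a+3)))); overall: (0+((((4+z)*(y+7))+((9+8)+(7*a)))*(((5+b)+z)*((y+5)*(a+3))))) -> ((((4+z)*(y+7))+((9+8)+(7*a)))*(((5+b)+z)*((y+5)*(a+3))))
Step 7: at LRL: (9+8) -> 17; overall: ((((4+z)*(y+7))+((9+8)+(7*a)))*(((5+b)+z)*((y+5)*(a+3)))) -> ((((4+z)*(y+7))+(17+(7*a)))*(((5+b)+z)*((y+5)*(a+3))))
Fixed point: ((((4+z)*(y+7))+(17+(7*a)))*(((5+b)+z)*((y+5)*(a+3))))

Answer: ((((4+z)*(y+7))+(17+(7*a)))*(((5+b)+z)*((y+5)*(a+3))))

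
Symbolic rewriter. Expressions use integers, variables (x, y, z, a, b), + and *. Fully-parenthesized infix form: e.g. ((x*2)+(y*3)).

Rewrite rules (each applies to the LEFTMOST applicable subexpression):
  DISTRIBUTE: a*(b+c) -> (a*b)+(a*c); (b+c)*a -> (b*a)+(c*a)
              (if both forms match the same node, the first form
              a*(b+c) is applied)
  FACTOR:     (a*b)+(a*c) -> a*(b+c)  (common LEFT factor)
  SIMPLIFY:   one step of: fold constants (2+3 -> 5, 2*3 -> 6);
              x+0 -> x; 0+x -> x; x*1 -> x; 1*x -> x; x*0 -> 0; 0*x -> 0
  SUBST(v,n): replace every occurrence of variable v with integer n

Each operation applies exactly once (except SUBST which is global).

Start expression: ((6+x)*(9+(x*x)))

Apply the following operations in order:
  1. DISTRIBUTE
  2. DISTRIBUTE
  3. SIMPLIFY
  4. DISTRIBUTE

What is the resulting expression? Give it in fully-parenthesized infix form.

Start: ((6+x)*(9+(x*x)))
Apply DISTRIBUTE at root (target: ((6+x)*(9+(x*x)))): ((6+x)*(9+(x*x))) -> (((6+x)*9)+((6+x)*(x*x)))
Apply DISTRIBUTE at L (target: ((6+x)*9)): (((6+x)*9)+((6+x)*(x*x))) -> (((6*9)+(x*9))+((6+x)*(x*x)))
Apply SIMPLIFY at LL (target: (6*9)): (((6*9)+(x*9))+((6+x)*(x*x))) -> ((54+(x*9))+((6+x)*(x*x)))
Apply DISTRIBUTE at R (target: ((6+x)*(x*x))): ((54+(x*9))+((6+x)*(x*x))) -> ((54+(x*9))+((6*(x*x))+(x*(x*x))))

Answer: ((54+(x*9))+((6*(x*x))+(x*(x*x))))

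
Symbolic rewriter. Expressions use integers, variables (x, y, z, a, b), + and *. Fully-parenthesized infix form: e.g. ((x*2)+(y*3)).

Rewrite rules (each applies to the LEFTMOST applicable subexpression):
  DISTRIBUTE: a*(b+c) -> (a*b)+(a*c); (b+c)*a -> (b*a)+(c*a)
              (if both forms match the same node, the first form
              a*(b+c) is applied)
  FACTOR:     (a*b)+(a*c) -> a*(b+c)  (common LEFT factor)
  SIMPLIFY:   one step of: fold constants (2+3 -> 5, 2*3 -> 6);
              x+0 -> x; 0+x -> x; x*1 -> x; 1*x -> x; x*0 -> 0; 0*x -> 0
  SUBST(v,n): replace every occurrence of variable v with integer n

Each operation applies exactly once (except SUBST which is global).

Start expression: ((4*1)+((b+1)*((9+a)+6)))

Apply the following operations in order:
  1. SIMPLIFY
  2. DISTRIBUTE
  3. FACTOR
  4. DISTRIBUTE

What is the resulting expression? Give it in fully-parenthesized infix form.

Answer: (4+(((b+1)*(9+a))+((b+1)*6)))

Derivation:
Start: ((4*1)+((b+1)*((9+a)+6)))
Apply SIMPLIFY at L (target: (4*1)): ((4*1)+((b+1)*((9+a)+6))) -> (4+((b+1)*((9+a)+6)))
Apply DISTRIBUTE at R (target: ((b+1)*((9+a)+6))): (4+((b+1)*((9+a)+6))) -> (4+(((b+1)*(9+a))+((b+1)*6)))
Apply FACTOR at R (target: (((b+1)*(9+a))+((b+1)*6))): (4+(((b+1)*(9+a))+((b+1)*6))) -> (4+((b+1)*((9+a)+6)))
Apply DISTRIBUTE at R (target: ((b+1)*((9+a)+6))): (4+((b+1)*((9+a)+6))) -> (4+(((b+1)*(9+a))+((b+1)*6)))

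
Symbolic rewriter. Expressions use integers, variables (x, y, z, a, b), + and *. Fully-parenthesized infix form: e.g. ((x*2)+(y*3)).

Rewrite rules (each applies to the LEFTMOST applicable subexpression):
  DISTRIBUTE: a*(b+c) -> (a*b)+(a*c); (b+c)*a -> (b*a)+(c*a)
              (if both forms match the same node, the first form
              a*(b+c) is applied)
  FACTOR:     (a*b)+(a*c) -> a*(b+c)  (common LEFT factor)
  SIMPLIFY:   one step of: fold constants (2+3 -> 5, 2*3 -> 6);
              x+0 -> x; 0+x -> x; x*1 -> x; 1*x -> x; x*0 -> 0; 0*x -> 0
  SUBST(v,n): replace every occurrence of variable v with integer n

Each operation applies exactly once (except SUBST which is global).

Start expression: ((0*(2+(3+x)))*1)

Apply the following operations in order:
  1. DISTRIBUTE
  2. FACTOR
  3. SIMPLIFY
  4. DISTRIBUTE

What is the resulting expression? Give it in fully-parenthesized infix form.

Start: ((0*(2+(3+x)))*1)
Apply DISTRIBUTE at L (target: (0*(2+(3+x)))): ((0*(2+(3+x)))*1) -> (((0*2)+(0*(3+x)))*1)
Apply FACTOR at L (target: ((0*2)+(0*(3+x)))): (((0*2)+(0*(3+x)))*1) -> ((0*(2+(3+x)))*1)
Apply SIMPLIFY at root (target: ((0*(2+(3+x)))*1)): ((0*(2+(3+x)))*1) -> (0*(2+(3+x)))
Apply DISTRIBUTE at root (target: (0*(2+(3+x)))): (0*(2+(3+x))) -> ((0*2)+(0*(3+x)))

Answer: ((0*2)+(0*(3+x)))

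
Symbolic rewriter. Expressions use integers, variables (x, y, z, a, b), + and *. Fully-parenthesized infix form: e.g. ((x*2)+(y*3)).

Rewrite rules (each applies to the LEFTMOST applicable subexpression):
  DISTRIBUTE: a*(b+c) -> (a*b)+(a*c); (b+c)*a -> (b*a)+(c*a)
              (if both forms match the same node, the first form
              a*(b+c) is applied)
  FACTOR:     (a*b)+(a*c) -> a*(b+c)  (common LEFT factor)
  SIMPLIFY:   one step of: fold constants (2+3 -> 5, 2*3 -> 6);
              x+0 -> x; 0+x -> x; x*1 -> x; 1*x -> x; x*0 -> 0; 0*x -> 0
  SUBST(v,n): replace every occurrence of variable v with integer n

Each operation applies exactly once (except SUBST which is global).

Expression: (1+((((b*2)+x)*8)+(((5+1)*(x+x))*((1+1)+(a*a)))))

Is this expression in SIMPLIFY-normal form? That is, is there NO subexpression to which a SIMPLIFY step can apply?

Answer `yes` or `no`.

Expression: (1+((((b*2)+x)*8)+(((5+1)*(x+x))*((1+1)+(a*a)))))
Scanning for simplifiable subexpressions (pre-order)...
  at root: (1+((((b*2)+x)*8)+(((5+1)*(x+x))*((1+1)+(a*a))))) (not simplifiable)
  at R: ((((b*2)+x)*8)+(((5+1)*(x+x))*((1+1)+(a*a)))) (not simplifiable)
  at RL: (((b*2)+x)*8) (not simplifiable)
  at RLL: ((b*2)+x) (not simplifiable)
  at RLLL: (b*2) (not simplifiable)
  at RR: (((5+1)*(x+x))*((1+1)+(a*a))) (not simplifiable)
  at RRL: ((5+1)*(x+x)) (not simplifiable)
  at RRLL: (5+1) (SIMPLIFIABLE)
  at RRLR: (x+x) (not simplifiable)
  at RRR: ((1+1)+(a*a)) (not simplifiable)
  at RRRL: (1+1) (SIMPLIFIABLE)
  at RRRR: (a*a) (not simplifiable)
Found simplifiable subexpr at path RRLL: (5+1)
One SIMPLIFY step would give: (1+((((b*2)+x)*8)+((6*(x+x))*((1+1)+(a*a)))))
-> NOT in normal form.

Answer: no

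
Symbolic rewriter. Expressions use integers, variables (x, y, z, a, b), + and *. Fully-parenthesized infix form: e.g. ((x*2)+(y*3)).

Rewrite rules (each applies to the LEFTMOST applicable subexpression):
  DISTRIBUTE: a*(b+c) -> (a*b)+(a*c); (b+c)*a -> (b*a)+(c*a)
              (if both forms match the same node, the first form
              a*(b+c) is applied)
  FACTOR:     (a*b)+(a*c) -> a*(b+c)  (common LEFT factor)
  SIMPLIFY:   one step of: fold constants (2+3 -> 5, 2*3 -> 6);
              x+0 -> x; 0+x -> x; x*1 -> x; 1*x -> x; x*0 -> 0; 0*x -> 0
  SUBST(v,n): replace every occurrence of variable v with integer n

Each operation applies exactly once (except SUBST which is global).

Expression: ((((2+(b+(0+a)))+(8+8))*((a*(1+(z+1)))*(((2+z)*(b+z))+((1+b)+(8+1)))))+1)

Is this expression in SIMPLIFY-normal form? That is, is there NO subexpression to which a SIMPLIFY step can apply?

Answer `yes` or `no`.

Answer: no

Derivation:
Expression: ((((2+(b+(0+a)))+(8+8))*((a*(1+(z+1)))*(((2+z)*(b+z))+((1+b)+(8+1)))))+1)
Scanning for simplifiable subexpressions (pre-order)...
  at root: ((((2+(b+(0+a)))+(8+8))*((a*(1+(z+1)))*(((2+z)*(b+z))+((1+b)+(8+1)))))+1) (not simplifiable)
  at L: (((2+(b+(0+a)))+(8+8))*((a*(1+(z+1)))*(((2+z)*(b+z))+((1+b)+(8+1))))) (not simplifiable)
  at LL: ((2+(b+(0+a)))+(8+8)) (not simplifiable)
  at LLL: (2+(b+(0+a))) (not simplifiable)
  at LLLR: (b+(0+a)) (not simplifiable)
  at LLLRR: (0+a) (SIMPLIFIABLE)
  at LLR: (8+8) (SIMPLIFIABLE)
  at LR: ((a*(1+(z+1)))*(((2+z)*(b+z))+((1+b)+(8+1)))) (not simplifiable)
  at LRL: (a*(1+(z+1))) (not simplifiable)
  at LRLR: (1+(z+1)) (not simplifiable)
  at LRLRR: (z+1) (not simplifiable)
  at LRR: (((2+z)*(b+z))+((1+b)+(8+1))) (not simplifiable)
  at LRRL: ((2+z)*(b+z)) (not simplifiable)
  at LRRLL: (2+z) (not simplifiable)
  at LRRLR: (b+z) (not simplifiable)
  at LRRR: ((1+b)+(8+1)) (not simplifiable)
  at LRRRL: (1+b) (not simplifiable)
  at LRRRR: (8+1) (SIMPLIFIABLE)
Found simplifiable subexpr at path LLLRR: (0+a)
One SIMPLIFY step would give: ((((2+(b+a))+(8+8))*((a*(1+(z+1)))*(((2+z)*(b+z))+((1+b)+(8+1)))))+1)
-> NOT in normal form.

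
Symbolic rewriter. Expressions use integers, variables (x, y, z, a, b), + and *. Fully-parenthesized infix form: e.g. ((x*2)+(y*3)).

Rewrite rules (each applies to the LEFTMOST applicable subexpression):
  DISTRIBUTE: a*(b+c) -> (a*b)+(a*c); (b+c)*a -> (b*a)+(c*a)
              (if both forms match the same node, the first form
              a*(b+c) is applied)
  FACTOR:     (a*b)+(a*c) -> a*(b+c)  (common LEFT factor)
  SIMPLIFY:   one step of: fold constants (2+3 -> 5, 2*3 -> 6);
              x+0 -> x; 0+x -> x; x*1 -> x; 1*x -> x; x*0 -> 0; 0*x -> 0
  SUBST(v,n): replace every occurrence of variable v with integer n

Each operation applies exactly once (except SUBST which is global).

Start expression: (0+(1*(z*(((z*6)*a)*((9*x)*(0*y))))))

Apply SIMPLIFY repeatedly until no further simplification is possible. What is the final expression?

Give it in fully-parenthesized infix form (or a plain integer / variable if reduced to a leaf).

Answer: 0

Derivation:
Start: (0+(1*(z*(((z*6)*a)*((9*x)*(0*y))))))
Step 1: at root: (0+(1*(z*(((z*6)*a)*((9*x)*(0*y)))))) -> (1*(z*(((z*6)*a)*((9*x)*(0*y))))); overall: (0+(1*(z*(((z*6)*a)*((9*x)*(0*y)))))) -> (1*(z*(((z*6)*a)*((9*x)*(0*y)))))
Step 2: at root: (1*(z*(((z*6)*a)*((9*x)*(0*y))))) -> (z*(((z*6)*a)*((9*x)*(0*y)))); overall: (1*(z*(((z*6)*a)*((9*x)*(0*y))))) -> (z*(((z*6)*a)*((9*x)*(0*y))))
Step 3: at RRR: (0*y) -> 0; overall: (z*(((z*6)*a)*((9*x)*(0*y)))) -> (z*(((z*6)*a)*((9*x)*0)))
Step 4: at RR: ((9*x)*0) -> 0; overall: (z*(((z*6)*a)*((9*x)*0))) -> (z*(((z*6)*a)*0))
Step 5: at R: (((z*6)*a)*0) -> 0; overall: (z*(((z*6)*a)*0)) -> (z*0)
Step 6: at root: (z*0) -> 0; overall: (z*0) -> 0
Fixed point: 0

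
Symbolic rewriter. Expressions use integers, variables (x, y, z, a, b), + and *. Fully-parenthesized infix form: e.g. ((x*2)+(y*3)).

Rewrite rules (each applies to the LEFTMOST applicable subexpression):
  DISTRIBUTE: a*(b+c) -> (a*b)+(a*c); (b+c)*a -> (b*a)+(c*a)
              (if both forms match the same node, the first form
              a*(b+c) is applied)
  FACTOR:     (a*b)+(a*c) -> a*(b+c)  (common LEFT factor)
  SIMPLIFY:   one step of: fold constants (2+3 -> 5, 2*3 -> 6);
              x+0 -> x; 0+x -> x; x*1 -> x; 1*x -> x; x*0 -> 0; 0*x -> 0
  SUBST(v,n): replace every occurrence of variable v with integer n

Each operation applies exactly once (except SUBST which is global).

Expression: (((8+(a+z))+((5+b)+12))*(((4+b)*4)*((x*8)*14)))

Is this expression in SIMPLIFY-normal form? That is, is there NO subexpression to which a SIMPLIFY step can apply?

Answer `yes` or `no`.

Answer: yes

Derivation:
Expression: (((8+(a+z))+((5+b)+12))*(((4+b)*4)*((x*8)*14)))
Scanning for simplifiable subexpressions (pre-order)...
  at root: (((8+(a+z))+((5+b)+12))*(((4+b)*4)*((x*8)*14))) (not simplifiable)
  at L: ((8+(a+z))+((5+b)+12)) (not simplifiable)
  at LL: (8+(a+z)) (not simplifiable)
  at LLR: (a+z) (not simplifiable)
  at LR: ((5+b)+12) (not simplifiable)
  at LRL: (5+b) (not simplifiable)
  at R: (((4+b)*4)*((x*8)*14)) (not simplifiable)
  at RL: ((4+b)*4) (not simplifiable)
  at RLL: (4+b) (not simplifiable)
  at RR: ((x*8)*14) (not simplifiable)
  at RRL: (x*8) (not simplifiable)
Result: no simplifiable subexpression found -> normal form.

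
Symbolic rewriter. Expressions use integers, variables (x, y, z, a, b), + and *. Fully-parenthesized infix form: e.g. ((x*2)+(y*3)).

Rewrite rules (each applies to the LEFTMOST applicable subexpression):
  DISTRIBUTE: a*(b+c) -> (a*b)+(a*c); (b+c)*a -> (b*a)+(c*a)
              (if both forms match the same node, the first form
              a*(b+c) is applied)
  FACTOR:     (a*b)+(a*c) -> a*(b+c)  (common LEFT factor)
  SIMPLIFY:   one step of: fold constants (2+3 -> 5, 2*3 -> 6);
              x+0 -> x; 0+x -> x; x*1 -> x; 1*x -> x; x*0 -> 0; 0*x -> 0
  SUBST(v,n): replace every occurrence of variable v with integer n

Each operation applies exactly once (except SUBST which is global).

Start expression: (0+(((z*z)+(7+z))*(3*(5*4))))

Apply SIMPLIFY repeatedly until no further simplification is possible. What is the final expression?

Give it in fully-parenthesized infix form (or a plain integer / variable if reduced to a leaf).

Answer: (((z*z)+(7+z))*60)

Derivation:
Start: (0+(((z*z)+(7+z))*(3*(5*4))))
Step 1: at root: (0+(((z*z)+(7+z))*(3*(5*4)))) -> (((z*z)+(7+z))*(3*(5*4))); overall: (0+(((z*z)+(7+z))*(3*(5*4)))) -> (((z*z)+(7+z))*(3*(5*4)))
Step 2: at RR: (5*4) -> 20; overall: (((z*z)+(7+z))*(3*(5*4))) -> (((z*z)+(7+z))*(3*20))
Step 3: at R: (3*20) -> 60; overall: (((z*z)+(7+z))*(3*20)) -> (((z*z)+(7+z))*60)
Fixed point: (((z*z)+(7+z))*60)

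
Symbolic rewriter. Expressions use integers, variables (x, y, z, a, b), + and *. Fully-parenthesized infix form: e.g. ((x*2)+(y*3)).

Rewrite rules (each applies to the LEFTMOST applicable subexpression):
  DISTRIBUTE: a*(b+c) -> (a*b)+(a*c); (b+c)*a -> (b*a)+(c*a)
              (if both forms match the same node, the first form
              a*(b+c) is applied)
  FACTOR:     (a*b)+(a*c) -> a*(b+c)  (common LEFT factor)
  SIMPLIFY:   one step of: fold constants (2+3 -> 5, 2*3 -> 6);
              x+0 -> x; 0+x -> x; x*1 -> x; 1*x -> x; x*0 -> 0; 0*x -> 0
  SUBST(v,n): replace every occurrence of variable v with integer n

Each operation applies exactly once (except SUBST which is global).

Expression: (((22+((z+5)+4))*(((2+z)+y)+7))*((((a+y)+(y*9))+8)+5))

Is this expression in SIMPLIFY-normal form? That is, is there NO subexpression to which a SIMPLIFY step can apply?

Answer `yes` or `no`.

Answer: yes

Derivation:
Expression: (((22+((z+5)+4))*(((2+z)+y)+7))*((((a+y)+(y*9))+8)+5))
Scanning for simplifiable subexpressions (pre-order)...
  at root: (((22+((z+5)+4))*(((2+z)+y)+7))*((((a+y)+(y*9))+8)+5)) (not simplifiable)
  at L: ((22+((z+5)+4))*(((2+z)+y)+7)) (not simplifiable)
  at LL: (22+((z+5)+4)) (not simplifiable)
  at LLR: ((z+5)+4) (not simplifiable)
  at LLRL: (z+5) (not simplifiable)
  at LR: (((2+z)+y)+7) (not simplifiable)
  at LRL: ((2+z)+y) (not simplifiable)
  at LRLL: (2+z) (not simplifiable)
  at R: ((((a+y)+(y*9))+8)+5) (not simplifiable)
  at RL: (((a+y)+(y*9))+8) (not simplifiable)
  at RLL: ((a+y)+(y*9)) (not simplifiable)
  at RLLL: (a+y) (not simplifiable)
  at RLLR: (y*9) (not simplifiable)
Result: no simplifiable subexpression found -> normal form.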